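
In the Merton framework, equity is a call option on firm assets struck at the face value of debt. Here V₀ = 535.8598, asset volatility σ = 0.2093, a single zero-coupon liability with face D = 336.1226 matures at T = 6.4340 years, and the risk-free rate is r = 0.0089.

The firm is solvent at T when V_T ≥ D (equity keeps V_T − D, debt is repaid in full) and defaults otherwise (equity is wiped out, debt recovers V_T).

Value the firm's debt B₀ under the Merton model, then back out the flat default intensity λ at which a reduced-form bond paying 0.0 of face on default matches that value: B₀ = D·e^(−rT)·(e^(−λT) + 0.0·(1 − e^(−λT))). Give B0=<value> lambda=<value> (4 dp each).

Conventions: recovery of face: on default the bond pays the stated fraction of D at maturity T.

B0=299.1070 lambda=0.0092

Apply the equity-as-call identities (strike 336.1226, horizon 6.4340 years):
d₁ = [ln(V₀/D) + (r + σ²/2)T] / (σ√T)
   = [ln(535.8598/336.1226) + (0.0089 + 0.5·0.2093²)·6.4340] / (0.2093·√6.4340)
   = [0.466397 + 0.198188] / 0.530896 = 1.251816
d₂ = d₁ − σ√T = 1.251816 − 0.530896 = 0.720920
N(d₁) = 0.894682,  N(d₂) = 0.764521,  e^(−rT) = 0.944346
E₀ = V₀·N(d₁) − D·e^(−rT)·N(d₂)
   = 535.8598·0.894682 − 336.1226·0.944346·0.764521 = 236.752789
B₀ = V₀ − E₀ = 535.8598 − 236.752789 = 299.107011
e^(−λT) = (B₀·e^(rT)/D − 0)/(1 − 0) = (299.1070·1.058934/336.1226 − 0)/1 = 0.94231845
λ = −ln(0.94231845)/6.4340 = 0.009234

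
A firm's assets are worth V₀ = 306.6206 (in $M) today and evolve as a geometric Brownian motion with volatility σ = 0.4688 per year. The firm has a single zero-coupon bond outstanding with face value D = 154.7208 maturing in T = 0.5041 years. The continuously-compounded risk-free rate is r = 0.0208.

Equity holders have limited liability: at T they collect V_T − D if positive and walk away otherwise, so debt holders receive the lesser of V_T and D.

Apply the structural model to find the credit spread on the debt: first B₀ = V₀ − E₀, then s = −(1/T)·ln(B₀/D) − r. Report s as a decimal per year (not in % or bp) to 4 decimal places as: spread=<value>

spread=0.0062

Work the structural quantities from V₀ = 306.6206 against face 154.7208:
d₁ = [ln(V₀/D) + (r + σ²/2)T] / (σ√T)
   = [ln(306.6206/154.7208) + (0.0208 + 0.5·0.4688²)·0.5041] / (0.4688·√0.5041)
   = [0.683989 + 0.065879] / 0.332848 = 2.252885
d₂ = d₁ − σ√T = 2.252885 − 0.332848 = 1.920037
N(d₁) = 0.987867,  N(d₂) = 0.972573,  e^(−rT) = 0.989569
E₀ = V₀·N(d₁) − D·e^(−rT)·N(d₂)
   = 306.6206·0.987867 − 154.7208·0.989569·0.972573 = 153.992532
B₀ = V₀ − E₀ = 306.6206 − 153.992532 = 152.628068
spread = −(1/T)·ln(B₀/D) − r = −(1/0.5041)·ln(152.628068/154.7208) − 0.0208 = 0.00621482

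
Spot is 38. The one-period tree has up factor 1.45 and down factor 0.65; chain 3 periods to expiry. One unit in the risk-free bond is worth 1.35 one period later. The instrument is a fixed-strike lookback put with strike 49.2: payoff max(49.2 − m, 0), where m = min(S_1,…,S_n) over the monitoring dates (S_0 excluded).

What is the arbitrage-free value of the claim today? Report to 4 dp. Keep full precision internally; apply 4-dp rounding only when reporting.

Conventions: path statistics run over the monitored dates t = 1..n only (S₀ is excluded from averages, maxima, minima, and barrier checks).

price = 1.9767

Set p* = 0.8750 (from d < R < u); the path-dependent value is the discounted p*-expectation over all price paths.
Enumerate all 2^3 = 8 price paths (U = up ×1.45, D = down ×0.65); each path with k up-moves has probability p*^k·(1−p*)^(3−k).
DDD: m=10.4358, payoff=38.7642, prob=0.001953
UDD: m=23.2797, payoff=25.9202, prob=0.013672
DUD: m=23.2797, payoff=25.9202, prob=0.013672
UUD: m=51.9318, payoff=0.0000, prob=0.095703
DDU: m=16.0550, payoff=33.1450, prob=0.013672
UDU: m=35.8150, payoff=13.3850, prob=0.095703
DUU: m=24.7000, payoff=24.5000, prob=0.095703
UUU: m=55.1000, payoff=0.0000, prob=0.669922
Price = Σ prob·payoff / R^3 = 4.863335 / 2.460375 = 1.9767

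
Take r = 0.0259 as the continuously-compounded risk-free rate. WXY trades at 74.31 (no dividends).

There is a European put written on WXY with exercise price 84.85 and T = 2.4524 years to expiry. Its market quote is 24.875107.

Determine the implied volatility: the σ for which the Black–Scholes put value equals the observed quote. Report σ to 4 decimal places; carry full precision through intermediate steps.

At σ = 0.4705 the Black–Scholes value reproduces the quote:
σ√T = 0.4705·√2.4524 = 0.736810
d₁ = (ln(S/K) + (r+σ²/2)T) / (σ√T) = (ln(74.31/84.85) + (0.0259+0.4705²/2)·2.4524) / 0.736810 = (-0.132639 + 0.334961) / 0.736810 = 0.274592
d₂ = d₁ − σ√T = 0.274592 − 0.736810 = -0.462218
e^{−rT} = 0.938458
N(−d₁) = 0.391815,  N(−d₂) = 0.678037
V = K·e^{−rT}·N(−d₂) − S·N(−d₁) = 53.990874 − 29.115767 = 24.875107 (the observed quote) — the price is monotone increasing in volatility, hence this σ is the only solution

sigma = 0.4705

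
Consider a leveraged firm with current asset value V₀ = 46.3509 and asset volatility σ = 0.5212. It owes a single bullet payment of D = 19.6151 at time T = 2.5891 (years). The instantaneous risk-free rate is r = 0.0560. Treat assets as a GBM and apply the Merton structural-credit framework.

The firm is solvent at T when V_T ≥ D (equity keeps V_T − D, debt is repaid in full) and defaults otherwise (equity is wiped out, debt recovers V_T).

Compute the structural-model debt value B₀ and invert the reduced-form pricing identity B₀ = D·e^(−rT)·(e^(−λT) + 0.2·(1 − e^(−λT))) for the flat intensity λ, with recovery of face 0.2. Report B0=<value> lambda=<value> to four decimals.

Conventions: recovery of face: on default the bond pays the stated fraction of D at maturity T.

Work the structural quantities from V₀ = 46.3509 against face 19.6151:
d₁ = [ln(V₀/D) + (r + σ²/2)T] / (σ√T)
   = [ln(46.3509/19.6151) + (0.0560 + 0.5·0.5212²)·2.5891] / (0.5212·√2.5891)
   = [0.859941 + 0.496653] / 0.838646 = 1.617600
d₂ = d₁ − σ√T = 1.617600 − 0.838646 = 0.778954
N(d₁) = 0.947126,  N(d₂) = 0.781997,  e^(−rT) = 0.865031
E₀ = V₀·N(d₁) − D·e^(−rT)·N(d₂)
   = 46.3509·0.947126 − 19.6151·0.865031·0.781997 = 30.631460
B₀ = V₀ − E₀ = 46.3509 − 30.631460 = 15.719440
e^(−λT) = (B₀·e^(rT)/D − 0.2)/(1 − 0.2) = (15.7194·1.156028/19.6151 − 0.2)/0.8 = 0.90804020
λ = −ln(0.90804020)/2.5891 = 0.037259

B0=15.7194 lambda=0.0373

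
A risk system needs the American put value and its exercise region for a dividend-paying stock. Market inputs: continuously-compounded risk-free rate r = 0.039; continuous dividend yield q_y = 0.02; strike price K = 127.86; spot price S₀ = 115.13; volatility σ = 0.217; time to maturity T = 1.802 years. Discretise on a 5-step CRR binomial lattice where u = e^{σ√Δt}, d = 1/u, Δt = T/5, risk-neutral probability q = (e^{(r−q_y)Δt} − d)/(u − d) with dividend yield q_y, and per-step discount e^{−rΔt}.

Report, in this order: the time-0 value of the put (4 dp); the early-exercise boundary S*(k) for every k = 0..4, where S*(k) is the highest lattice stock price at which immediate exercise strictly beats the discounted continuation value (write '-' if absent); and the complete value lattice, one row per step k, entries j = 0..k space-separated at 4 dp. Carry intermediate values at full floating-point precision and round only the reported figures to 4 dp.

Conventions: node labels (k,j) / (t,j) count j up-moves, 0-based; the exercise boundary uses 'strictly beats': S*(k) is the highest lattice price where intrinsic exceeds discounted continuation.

price = 18.6216
boundary = - - 88.7228 101.0676 88.7228
tree:
18.6216
27.6296 9.9204
39.1372 16.6239 3.3322
49.9741 26.7924 6.6756 0.0000
59.4874 39.1372 13.3737 0.0000 0.0000
67.8386 49.9741 26.7924 0.0000 0.0000 0.0000

Δt=0.36040, u=1.13914, d=0.87786, q=0.49378, disc=e^(-rΔt)=0.98604
k=5 terminal: V=max(K-S,0) → 67.8386 49.9741 26.7924 0.0000 0.0000 0.0000
k=4: j=0 S=68.3726 intr=59.4874 cont=58.1938 V=59.4874[EX]; j=1 S=88.7228 intr=39.1372 cont=37.9898 V=39.1372[EX]; j=2 S=115.1300 intr=12.7300 cont=13.3737 V=13.3737[hold]; j=3 S=149.3969 intr=0.0000 cont=0.0000 V=0.0000[hold]; j=4 S=193.8629 intr=0.0000 cont=0.0000 V=0.0000[hold]  S*(4)=88.7228
k=3: j=0 S=77.8859 intr=49.9741 cont=48.7489 V=49.9741[EX]; j=1 S=101.0676 intr=26.7924 cont=26.0471 V=26.7924[EX]; j=2 S=131.1490 intr=0.0000 cont=6.6756 V=6.6756[hold]; j=3 S=170.1838 intr=0.0000 cont=0.0000 V=0.0000[hold]  S*(3)=101.0676
k=2: j=0 S=88.7228 intr=39.1372 cont=37.9898 V=39.1372[EX]; j=1 S=115.1300 intr=12.7300 cont=16.6239 V=16.6239[hold]; j=2 S=149.3969 intr=0.0000 cont=3.3322 V=3.3322[hold]  S*(2)=88.7228
k=1: j=0 S=101.0676 intr=26.7924 cont=27.6296 V=27.6296[hold]; j=1 S=131.1490 intr=0.0000 cont=9.9204 V=9.9204[hold]  S*(1)=-
k=0: j=0 S=115.1300 intr=12.7300 cont=18.6216 V=18.6216[hold]  S*(0)=-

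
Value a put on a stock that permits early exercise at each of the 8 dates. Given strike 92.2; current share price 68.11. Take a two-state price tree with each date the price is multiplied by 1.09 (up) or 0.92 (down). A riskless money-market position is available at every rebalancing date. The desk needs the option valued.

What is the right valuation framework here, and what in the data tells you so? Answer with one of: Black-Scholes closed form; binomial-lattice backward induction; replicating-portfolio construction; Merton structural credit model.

Key observation: with exercise allowed before expiry on a discrete up/down model (8 steps from spot 68.11), the strike-92.2 put's value must be rolled back through the tree testing early exercise at each node.

framework: binomial-lattice backward induction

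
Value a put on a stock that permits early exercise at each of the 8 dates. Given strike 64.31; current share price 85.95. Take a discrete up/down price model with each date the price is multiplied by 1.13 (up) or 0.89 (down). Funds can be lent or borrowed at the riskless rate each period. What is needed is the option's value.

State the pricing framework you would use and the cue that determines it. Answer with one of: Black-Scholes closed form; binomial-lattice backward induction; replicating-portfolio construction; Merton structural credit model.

Key observation: early exercise of the strike-64.31 put must be checked at each of the 8 dates (spot 85.95), which forces a node-by-node comparison of intrinsic and continuation value backward from expiry.

framework: binomial-lattice backward induction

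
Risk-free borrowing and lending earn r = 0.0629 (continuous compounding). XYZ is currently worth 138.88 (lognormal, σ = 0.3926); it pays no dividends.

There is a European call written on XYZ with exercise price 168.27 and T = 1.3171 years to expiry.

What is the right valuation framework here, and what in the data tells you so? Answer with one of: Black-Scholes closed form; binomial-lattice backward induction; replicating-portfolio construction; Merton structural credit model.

framework: Black-Scholes closed form

Key observation: a European-exercise option on XYZ struck at 168.27 — a GBM underlying with constant parameters — admits an analytic price: the data contain no early exercise, no discrete tree, no debt structure.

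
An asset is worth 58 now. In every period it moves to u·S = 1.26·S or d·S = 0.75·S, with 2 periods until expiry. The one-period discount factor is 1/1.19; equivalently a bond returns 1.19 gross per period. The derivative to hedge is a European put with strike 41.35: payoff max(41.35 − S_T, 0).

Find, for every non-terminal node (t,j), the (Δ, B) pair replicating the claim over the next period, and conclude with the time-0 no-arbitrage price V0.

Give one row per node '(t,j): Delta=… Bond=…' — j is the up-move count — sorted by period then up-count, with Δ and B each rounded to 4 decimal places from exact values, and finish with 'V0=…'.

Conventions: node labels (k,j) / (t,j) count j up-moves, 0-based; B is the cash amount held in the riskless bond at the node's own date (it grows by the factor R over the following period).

No-arbitrage ⇒ martingale measure with p* = (R−d)/(u−d) = 0.8627.
Terminal payoffs: V(2,0)=8.7250, V(2,1)=0.0000, V(2,2)=0.0000
  t=1,j=0: stock 43.5000 → up 54.8100 (V=0.0000), down 32.6250 (V=8.7250). Price 1.0063; hedge Δ=-0.3933, bond B=18.1142.
  t=1,j=1: stock 73.0800 → up 92.0808 (V=0.0000), down 54.8100 (V=0.0000). Price 0.0000; hedge Δ=0.0000, bond B=0.0000.
  t=0,j=0: stock 58.0000 → up 73.0800 (V=0.0000), down 43.5000 (V=1.0063). Price 0.1161; hedge Δ=-0.0340, bond B=2.0893.
Sanity check at the root: Δ(0,0)·S0 + B(0,0) reproduces V0 = 0.1161.

(0,0): Delta=-0.0340 Bond=2.0893
(1,0): Delta=-0.3933 Bond=18.1142
(1,1): Delta=0.0000 Bond=0.0000
V0=0.1161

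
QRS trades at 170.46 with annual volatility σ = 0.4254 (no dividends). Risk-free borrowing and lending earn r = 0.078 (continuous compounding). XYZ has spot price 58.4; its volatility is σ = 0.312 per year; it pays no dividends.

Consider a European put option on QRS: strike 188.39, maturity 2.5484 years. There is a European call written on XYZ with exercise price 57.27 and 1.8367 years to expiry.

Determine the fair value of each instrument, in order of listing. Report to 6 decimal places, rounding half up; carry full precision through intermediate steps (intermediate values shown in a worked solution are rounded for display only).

[QRS put K=188.39]
σ√T = 0.4254·√2.5484 = 0.679096
d₁ = (ln(S/K) + (r+σ²/2)T) / (σ√T) = (ln(170.46/188.39) + (0.078+0.4254²/2)·2.5484) / 0.679096 = (-0.100014 + 0.429361) / 0.679096 = 0.484979
d₂ = d₁ − σ√T = 0.484979 − 0.679096 = -0.194117
e^{−rT} = 0.819734
N(−d₁) = 0.313846,  N(−d₂) = 0.576958
price = K·e^{−rT}·N(−d₂) − S·N(−d₁) = 89.099449 − 53.498124 = 35.601325
[XYZ call K=57.27]
σ√T = 0.312·√1.8367 = 0.422838
d₁ = (ln(S/K) + (r+σ²/2)T) / (σ√T) = (ln(58.4/57.27) + (0.078+0.312²/2)·1.8367) / 0.422838 = (0.019539 + 0.232658) / 0.422838 = 0.596440
d₂ = d₁ − σ√T = 0.596440 − 0.422838 = 0.173603
e^{−rT} = 0.866526
N(d₁) = 0.724559,  N(d₂) = 0.568911
price = S·N(d₁) − K·e^{−rT}·N(d₂) = 42.314270 − 28.232766 = 14.081505

price(QRS put K=188.39) = 35.601325
price(XYZ call K=57.27) = 14.081505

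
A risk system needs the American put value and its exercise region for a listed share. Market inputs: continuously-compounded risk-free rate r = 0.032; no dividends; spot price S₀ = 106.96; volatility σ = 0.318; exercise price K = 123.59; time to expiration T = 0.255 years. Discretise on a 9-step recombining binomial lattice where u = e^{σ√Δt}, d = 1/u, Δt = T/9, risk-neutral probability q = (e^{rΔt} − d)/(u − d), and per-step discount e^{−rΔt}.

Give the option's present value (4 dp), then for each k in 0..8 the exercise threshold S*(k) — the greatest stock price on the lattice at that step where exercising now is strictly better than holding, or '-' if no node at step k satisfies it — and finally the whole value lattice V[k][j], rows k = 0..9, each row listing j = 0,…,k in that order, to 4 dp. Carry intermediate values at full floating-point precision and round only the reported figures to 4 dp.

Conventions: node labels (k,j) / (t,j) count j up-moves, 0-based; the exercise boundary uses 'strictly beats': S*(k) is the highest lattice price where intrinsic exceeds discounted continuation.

Δt=0.02833, u=1.05499, d=0.94788, q=0.49509, disc=e^(-rΔt)=0.99909
k=9 terminal: V=max(K-S,0) → 57.5204 50.0549 41.7457 32.4977 22.2048 10.7487 0.0000 0.0000 0.0000 0.0000
k=8: j=0 S=69.7025 intr=53.8875 cont=53.7755 V=53.8875[EX]; j=1 S=77.5785 intr=46.0115 cont=45.8995 V=46.0115[EX]; j=2 S=86.3445 intr=37.2455 cont=37.1335 V=37.2455[EX]; j=3 S=96.1010 intr=27.4890 cont=27.3770 V=27.4890[EX]; j=4 S=106.9600 intr=16.6300 cont=16.5180 V=16.6300[EX]; j=5 S=119.0460 intr=4.5440 cont=5.4222 V=5.4222[hold]; j=6 S=132.4976 intr=0.0000 cont=0.0000 V=0.0000[hold]; j=7 S=147.4692 intr=0.0000 cont=0.0000 V=0.0000[hold]; j=8 S=164.1325 intr=0.0000 cont=0.0000 V=0.0000[hold]  S*(8)=106.9600
k=7: j=0 S=73.5351 intr=50.0549 cont=49.9429 V=50.0549[EX]; j=1 S=81.8443 intr=41.7457 cont=41.6337 V=41.7457[EX]; j=2 S=91.0923 intr=32.4977 cont=32.3857 V=32.4977[EX]; j=3 S=101.3852 intr=22.2048 cont=22.0928 V=22.2048[EX]; j=4 S=112.8413 intr=10.7487 cont=11.0711 V=11.0711[hold]; j=5 S=125.5918 intr=0.0000 cont=2.7352 V=2.7352[hold]; j=6 S=139.7831 intr=0.0000 cont=0.0000 V=0.0000[hold]; j=7 S=155.5779 intr=0.0000 cont=0.0000 V=0.0000[hold]  S*(7)=101.3852
k=6: j=0 S=77.5785 intr=46.0115 cont=45.8995 V=46.0115[EX]; j=1 S=86.3445 intr=37.2455 cont=37.1335 V=37.2455[EX]; j=2 S=96.1010 intr=27.4890 cont=27.3770 V=27.4890[EX]; j=3 S=106.9600 intr=16.6300 cont=16.6775 V=16.6775[hold]; j=4 S=119.0460 intr=4.5440 cont=6.9378 V=6.9378[hold]; j=5 S=132.4976 intr=0.0000 cont=1.3798 V=1.3798[hold]; j=6 S=147.4692 intr=0.0000 cont=0.0000 V=0.0000[hold]  S*(6)=96.1010
k=5: j=0 S=81.8443 intr=41.7457 cont=41.6337 V=41.7457[EX]; j=1 S=91.0923 intr=32.4977 cont=32.3857 V=32.4977[EX]; j=2 S=101.3852 intr=22.2048 cont=22.1162 V=22.2048[EX]; j=3 S=112.8413 intr=10.7487 cont=11.8447 V=11.8447[hold]; j=4 S=125.5918 intr=0.0000 cont=4.1823 V=4.1823[hold]; j=5 S=139.7831 intr=0.0000 cont=0.6960 V=0.6960[hold]  S*(5)=101.3852
k=4: j=0 S=86.3445 intr=37.2455 cont=37.1335 V=37.2455[EX]; j=1 S=96.1010 intr=27.4890 cont=27.3770 V=27.4890[EX]; j=2 S=106.9600 intr=16.6300 cont=17.0601 V=17.0601[hold]; j=3 S=119.0460 intr=4.5440 cont=8.0438 V=8.0438[hold]; j=4 S=132.4976 intr=0.0000 cont=2.4541 V=2.4541[hold]  S*(4)=96.1010
k=3: j=0 S=91.0923 intr=32.4977 cont=32.3857 V=32.4977[EX]; j=1 S=101.3852 intr=22.2048 cont=22.3055 V=22.3055[hold]; j=2 S=112.8413 intr=10.7487 cont=12.5848 V=12.5848[hold]; j=3 S=125.5918 intr=0.0000 cont=5.2716 V=5.2716[hold]  S*(3)=91.0923
k=2: j=0 S=96.1010 intr=27.4890 cont=27.4268 V=27.4890[EX]; j=1 S=106.9600 intr=16.6300 cont=17.4770 V=17.4770[hold]; j=2 S=119.0460 intr=4.5440 cont=8.9560 V=8.9560[hold]  S*(2)=96.1010
k=1: j=0 S=101.3852 intr=22.2048 cont=22.5117 V=22.5117[hold]; j=1 S=112.8413 intr=10.7487 cont=13.2463 V=13.2463[hold]  S*(1)=-
k=0: j=0 S=106.9600 intr=16.6300 cont=17.9083 V=17.9083[hold]  S*(0)=-

price = 17.9083
boundary = - - 96.1010 91.0923 96.1010 101.3852 96.1010 101.3852 106.9600
tree:
17.9083
22.5117 13.2463
27.4890 17.4770 8.9560
32.4977 22.3055 12.5848 5.2716
37.2455 27.4890 17.0601 8.0438 2.4541
41.7457 32.4977 22.2048 11.8447 4.1823 0.6960
46.0115 37.2455 27.4890 16.6775 6.9378 1.3798 0.0000
50.0549 41.7457 32.4977 22.2048 11.0711 2.7352 0.0000 0.0000
53.8875 46.0115 37.2455 27.4890 16.6300 5.4222 0.0000 0.0000 0.0000
57.5204 50.0549 41.7457 32.4977 22.2048 10.7487 0.0000 0.0000 0.0000 0.0000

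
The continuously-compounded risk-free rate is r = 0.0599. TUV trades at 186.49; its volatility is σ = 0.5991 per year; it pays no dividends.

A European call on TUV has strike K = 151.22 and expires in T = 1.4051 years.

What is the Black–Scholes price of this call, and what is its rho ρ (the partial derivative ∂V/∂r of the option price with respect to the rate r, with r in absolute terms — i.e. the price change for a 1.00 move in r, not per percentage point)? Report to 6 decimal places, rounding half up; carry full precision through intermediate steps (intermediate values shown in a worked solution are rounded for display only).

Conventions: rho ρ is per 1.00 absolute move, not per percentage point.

σ√T = 0.5991·√1.4051 = 0.710155
d₁ = (ln(S/K) + (r+σ²/2)T) / (σ√T) = (ln(186.49/151.22) + (0.0599+0.5991²/2)·1.4051) / 0.710155 = (0.209642 + 0.336325) / 0.710155 = 0.768800
d₂ = d₁ − σ√T = 0.768800 − 0.710155 = 0.058646
e^{−rT} = 0.919279
N(d₁) = 0.778994,  N(d₂) = 0.523383
Call price V = S·N(d₁) − K·e^{−rT}·N(d₂) = 145.274610 − 72.757226 = 72.517384
ρ = K·T·e^{−rT}·N(d₂) = 102.231178

price = 72.517384
ρ = 102.231178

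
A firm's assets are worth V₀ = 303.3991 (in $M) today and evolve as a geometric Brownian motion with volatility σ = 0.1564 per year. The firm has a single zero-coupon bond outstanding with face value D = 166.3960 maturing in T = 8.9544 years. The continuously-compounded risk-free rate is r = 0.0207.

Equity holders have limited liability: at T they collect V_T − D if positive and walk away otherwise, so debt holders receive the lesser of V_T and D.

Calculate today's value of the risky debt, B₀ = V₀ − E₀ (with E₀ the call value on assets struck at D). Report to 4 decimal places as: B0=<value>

Apply the equity-as-call identities (strike 166.3960, horizon 8.9544 years):
d₁ = [ln(V₀/D) + (r + σ²/2)T] / (σ√T)
   = [ln(303.3991/166.3960) + (0.0207 + 0.5·0.1564²)·8.9544] / (0.1564·√8.9544)
   = [0.600679 + 0.294873] / 0.468010 = 1.913531
d₂ = d₁ − σ√T = 1.913531 − 0.468010 = 1.445521
N(d₁) = 0.972160,  N(d₂) = 0.925844,  e^(−rT) = 0.830808
E₀ = V₀·N(d₁) − D·e^(−rT)·N(d₂)
   = 303.3991·0.972160 − 166.3960·0.830808·0.925844 = 166.960790
B₀ = V₀ − E₀ = 303.3991 − 166.960790 = 136.438310

B0=136.4383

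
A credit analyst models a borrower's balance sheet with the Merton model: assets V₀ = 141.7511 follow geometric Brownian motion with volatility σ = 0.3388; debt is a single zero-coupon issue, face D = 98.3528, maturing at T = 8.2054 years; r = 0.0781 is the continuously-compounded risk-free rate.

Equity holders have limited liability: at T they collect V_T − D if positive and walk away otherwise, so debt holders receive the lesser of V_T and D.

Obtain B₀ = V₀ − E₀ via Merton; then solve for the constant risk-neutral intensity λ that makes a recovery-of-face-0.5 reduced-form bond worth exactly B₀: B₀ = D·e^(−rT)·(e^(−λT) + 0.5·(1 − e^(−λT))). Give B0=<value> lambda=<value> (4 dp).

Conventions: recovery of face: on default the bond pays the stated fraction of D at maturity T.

B0=45.8295 lambda=0.0320

With assets at 141.7511 and a single debt payment of 98.3528 at 8.2054 years:
d₁ = [ln(V₀/D) + (r + σ²/2)T] / (σ√T)
   = [ln(141.7511/98.3528) + (0.0781 + 0.5·0.3388²)·8.2054] / (0.3388·√8.2054)
   = [0.365512 + 1.111772] / 0.970495 = 1.522196
d₂ = d₁ − σ√T = 1.522196 − 0.970495 = 0.551701
N(d₁) = 0.936020,  N(d₂) = 0.709423,  e^(−rT) = 0.526849
E₀ = V₀·N(d₁) − D·e^(−rT)·N(d₂)
   = 141.7511·0.936020 − 98.3528·0.526849·0.709423 = 95.921637
B₀ = V₀ − E₀ = 141.7511 − 95.921637 = 45.829463
e^(−λT) = (B₀·e^(rT)/D − 0.5)/(1 − 0.5) = (45.8295·1.898078/98.3528 − 0.5)/0.5 = 0.76889648
λ = −ln(0.76889648)/8.2054 = 0.032028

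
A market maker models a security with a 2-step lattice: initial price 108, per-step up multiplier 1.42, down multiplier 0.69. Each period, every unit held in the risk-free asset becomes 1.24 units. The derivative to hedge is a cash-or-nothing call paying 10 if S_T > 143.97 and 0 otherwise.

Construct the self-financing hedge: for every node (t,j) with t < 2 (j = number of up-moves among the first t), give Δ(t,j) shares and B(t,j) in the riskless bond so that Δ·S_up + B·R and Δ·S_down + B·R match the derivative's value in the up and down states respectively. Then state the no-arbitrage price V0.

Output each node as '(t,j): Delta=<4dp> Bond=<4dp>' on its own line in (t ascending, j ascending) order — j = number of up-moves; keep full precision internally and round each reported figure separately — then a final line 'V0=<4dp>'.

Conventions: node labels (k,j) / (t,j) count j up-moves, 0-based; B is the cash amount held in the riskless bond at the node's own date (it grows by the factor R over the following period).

(0,0): Delta=0.0771 Bond=-4.6315
(1,0): Delta=0.0000 Bond=0.0000
(1,1): Delta=0.0893 Bond=-7.6226
V0=3.6918

No-arbitrage ⇒ martingale measure with p* = (R−d)/(u−d) = 0.7534.
Payoffs at expiry: V(2,0)=0.0000, V(2,1)=0.0000, V(2,2)=10.0000
Node (1,0) S=74.5200: V=(p*·0.0000+(1−p*)·0.0000)/1.24=0.0000; Δ=(0.0000−0.0000)/(105.8184−51.4188)=0.0000; B=V−Δ·S=0.0000
Node (1,1) S=153.3600: V=(p*·10.0000+(1−p*)·0.0000)/1.24=6.0760; Δ=(10.0000−0.0000)/(217.7712−105.8184)=0.0893; B=V−Δ·S=-7.6226
Node (0,0) S=108.0000: V=(p*·6.0760+(1−p*)·0.0000)/1.24=3.6918; Δ=(6.0760−0.0000)/(153.3600−74.5200)=0.0771; B=V−Δ·S=-4.6315
Sanity check at the root: Δ(0,0)·S0 + B(0,0) reproduces V0 = 3.6918.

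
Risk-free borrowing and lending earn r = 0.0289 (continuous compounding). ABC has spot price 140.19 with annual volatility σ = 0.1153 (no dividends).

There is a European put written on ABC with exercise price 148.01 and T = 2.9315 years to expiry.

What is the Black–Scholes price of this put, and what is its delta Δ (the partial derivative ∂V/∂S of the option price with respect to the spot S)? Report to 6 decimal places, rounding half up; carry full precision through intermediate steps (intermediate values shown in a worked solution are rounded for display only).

price = 8.884580
Δ = -0.400174

σ√T = 0.1153·√2.9315 = 0.197412
d₁ = (ln(S/K) + (r+σ²/2)T) / (σ√T) = (ln(140.19/148.01) + (0.0289+0.1153²/2)·2.9315) / 0.197412 = (-0.054281 + 0.104206) / 0.197412 = 0.252897
d₂ = d₁ − σ√T = 0.252897 − 0.197412 = 0.055485
e^{−rT} = 0.918769
N(−d₁) = 0.400174,  N(−d₂) = 0.477876
Put price V = K·e^{−rT}·N(−d₂) − S·N(−d₁) = 64.984963 − 56.100384 = 8.884580
Δ = −N(−d₁) = -0.400174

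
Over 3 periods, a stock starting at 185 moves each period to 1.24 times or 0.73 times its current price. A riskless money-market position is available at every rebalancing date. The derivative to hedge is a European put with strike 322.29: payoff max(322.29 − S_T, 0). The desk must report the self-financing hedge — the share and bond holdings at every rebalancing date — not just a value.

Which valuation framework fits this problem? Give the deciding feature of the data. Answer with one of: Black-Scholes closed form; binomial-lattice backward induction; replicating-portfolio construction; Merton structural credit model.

framework: replicating-portfolio construction

Key observation: a price alone would not answer the question — the per-node share/bond construction on the spot-185, 1.24/0.73 tree is required, and only the replicating-portfolio method yields it.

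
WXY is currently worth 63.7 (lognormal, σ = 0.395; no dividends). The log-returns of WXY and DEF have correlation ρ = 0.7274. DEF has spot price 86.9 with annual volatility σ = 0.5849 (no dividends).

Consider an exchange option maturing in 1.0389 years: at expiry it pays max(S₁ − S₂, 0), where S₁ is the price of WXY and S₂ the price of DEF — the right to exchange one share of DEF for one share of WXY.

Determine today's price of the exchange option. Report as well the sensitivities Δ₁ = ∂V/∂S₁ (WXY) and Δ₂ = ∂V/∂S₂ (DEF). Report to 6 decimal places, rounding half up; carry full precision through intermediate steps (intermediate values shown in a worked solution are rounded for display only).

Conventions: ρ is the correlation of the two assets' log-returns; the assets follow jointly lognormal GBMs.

σ_eff = √(σ₁² + σ₂² − 2ρσ₁σ₂) = √(0.395² + 0.5849² − 2·0.7274·0.395·0.5849) = 0.402520
d₁ = (ln(S₁/S₂) + (q₂ − q₁ + σ_eff²/2)T) / (σ_eff√T) = (ln(63.7/86.9) + (0.0 − 0.0 + 0.081011)·1.0389) / 0.410275 = -0.551852
d₂ = d₁ − σ_eff√T = -0.551852 − 0.410275 = -0.962127
N(d₁) = 0.290525,  N(d₂) = 0.167993
V = S₁·e^{−q₁T}·N(d₁) − S₂·e^{−q₂T}·N(d₂) = 18.506435 − 14.598593 = 3.907842
Key observation: pricing in DEF-units makes this a unit-strike call on the ratio S₁/S₂ — the risk-free rate cancels and cannot affect the value.
Δ₁ = e^{−q₁T}·N(d₁) = 0.290525;  Δ₂ = −e^{−q₂T}·N(d₂) = -0.167993

exchange price = 3.907842
Δ1 = 0.290525
Δ2 = -0.167993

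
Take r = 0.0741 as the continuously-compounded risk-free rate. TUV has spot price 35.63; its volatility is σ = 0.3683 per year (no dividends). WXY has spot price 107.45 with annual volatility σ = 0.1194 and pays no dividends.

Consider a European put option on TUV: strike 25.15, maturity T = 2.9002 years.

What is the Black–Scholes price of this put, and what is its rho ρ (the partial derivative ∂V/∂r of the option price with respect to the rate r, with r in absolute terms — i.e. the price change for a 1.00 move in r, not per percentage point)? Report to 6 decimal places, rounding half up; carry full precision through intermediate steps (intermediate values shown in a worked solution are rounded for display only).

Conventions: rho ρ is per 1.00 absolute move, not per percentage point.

price = 1.649431
ρ = -16.443118

σ√T = 0.3683·√2.9002 = 0.627214
d₁ = (ln(S/K) + (r+σ²/2)T) / (σ√T) = (ln(35.63/25.15) + (0.0741+0.3683²/2)·2.9002) / 0.627214 = (0.348330 + 0.411603) / 0.627214 = 1.211602
d₂ = d₁ − σ√T = 1.211602 − 0.627214 = 0.584388
e^{−rT} = 0.806618
N(−d₁) = 0.112832,  N(−d₂) = 0.279480
Put price V = K·e^{−rT}·N(−d₂) − S·N(−d₁) = 5.669650 − 4.020219 = 1.649431
ρ = −K·T·e^{−rT}·N(−d₂) = -16.443118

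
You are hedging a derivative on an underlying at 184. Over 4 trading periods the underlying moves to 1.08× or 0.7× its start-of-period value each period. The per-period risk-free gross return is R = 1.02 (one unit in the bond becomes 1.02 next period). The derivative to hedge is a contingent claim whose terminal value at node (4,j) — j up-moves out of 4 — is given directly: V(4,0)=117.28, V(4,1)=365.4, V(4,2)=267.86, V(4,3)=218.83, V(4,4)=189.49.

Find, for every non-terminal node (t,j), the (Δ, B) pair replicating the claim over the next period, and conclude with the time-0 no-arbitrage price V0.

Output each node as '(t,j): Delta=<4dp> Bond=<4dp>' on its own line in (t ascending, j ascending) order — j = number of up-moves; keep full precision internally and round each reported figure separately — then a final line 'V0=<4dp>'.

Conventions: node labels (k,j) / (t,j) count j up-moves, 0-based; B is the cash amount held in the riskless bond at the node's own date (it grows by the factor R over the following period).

Risk-neutral probability p* = (R−d)/(u−d) = (1.02−0.7)/(1.08−0.7) = 0.8421.
At maturity the claim pays: V(4,0)=117.2800, V(4,1)=365.4000, V(4,2)=267.8600, V(4,3)=218.8300, V(4,4)=189.4900
Node (3,0) S=63.1120: V=(p*·365.4000+(1−p*)·117.2800)/1.02=319.8266; Δ=(365.4000−117.2800)/(68.1610−44.1784)=10.3459; B=V−Δ·S=-333.1207
Node (3,1) S=97.3728: V=(p*·267.8600+(1−p*)·365.4000)/1.02=277.7069; Δ=(267.8600−365.4000)/(105.1626−68.1610)=-2.6361; B=V−Δ·S=534.3911
Node (3,2) S=150.2323: V=(p*·218.8300+(1−p*)·267.8600)/1.02=222.1290; Δ=(218.8300−267.8600)/(162.2509−105.1626)=-0.8588; B=V−Δ·S=351.1553
Node (3,3) S=231.7870: V=(p*·189.4900+(1−p*)·218.8300)/1.02=190.3163; Δ=(189.4900−218.8300)/(250.3300−162.2509)=-0.3331; B=V−Δ·S=267.5268
Node (2,0) S=90.1600: V=(p*·277.7069+(1−p*)·319.8266)/1.02=278.7818; Δ=(277.7069−319.8266)/(97.3728−63.1120)=-1.2294; B=V−Δ·S=389.6231
Node (2,1) S=139.1040: V=(p*·222.1290+(1−p*)·277.7069)/1.02=226.3769; Δ=(222.1290−277.7069)/(150.2323−97.3728)=-1.0514; B=V−Δ·S=372.6346
Node (2,2) S=214.6176: V=(p*·190.3163+(1−p*)·222.1290)/1.02=191.5092; Δ=(190.3163−222.1290)/(231.7870−150.2323)=-0.3901; B=V−Δ·S=275.2268
Node (1,0) S=128.8000: V=(p*·226.3769+(1−p*)·278.7818)/1.02=230.0504; Δ=(226.3769−278.7818)/(139.1040−90.1600)=-1.0707; B=V−Δ·S=367.9578
Node (1,1) S=198.7200: V=(p*·191.5092+(1−p*)·226.3769)/1.02=193.1516; Δ=(191.5092−226.3769)/(214.6176−139.1040)=-0.4617; B=V−Δ·S=284.9088
Node (0,0) S=184.0000: V=(p*·193.1516+(1−p*)·230.0504)/1.02=195.0762; Δ=(193.1516−230.0504)/(198.7200−128.8000)=-0.5277; B=V−Δ·S=292.1782
Sanity check at the root: Δ(0,0)·S0 + B(0,0) reproduces V0 = 195.0762.

(0,0): Delta=-0.5277 Bond=292.1782
(1,0): Delta=-1.0707 Bond=367.9578
(1,1): Delta=-0.4617 Bond=284.9088
(2,0): Delta=-1.2294 Bond=389.6231
(2,1): Delta=-1.0514 Bond=372.6346
(2,2): Delta=-0.3901 Bond=275.2268
(3,0): Delta=10.3459 Bond=-333.1207
(3,1): Delta=-2.6361 Bond=534.3911
(3,2): Delta=-0.8588 Bond=351.1553
(3,3): Delta=-0.3331 Bond=267.5268
V0=195.0762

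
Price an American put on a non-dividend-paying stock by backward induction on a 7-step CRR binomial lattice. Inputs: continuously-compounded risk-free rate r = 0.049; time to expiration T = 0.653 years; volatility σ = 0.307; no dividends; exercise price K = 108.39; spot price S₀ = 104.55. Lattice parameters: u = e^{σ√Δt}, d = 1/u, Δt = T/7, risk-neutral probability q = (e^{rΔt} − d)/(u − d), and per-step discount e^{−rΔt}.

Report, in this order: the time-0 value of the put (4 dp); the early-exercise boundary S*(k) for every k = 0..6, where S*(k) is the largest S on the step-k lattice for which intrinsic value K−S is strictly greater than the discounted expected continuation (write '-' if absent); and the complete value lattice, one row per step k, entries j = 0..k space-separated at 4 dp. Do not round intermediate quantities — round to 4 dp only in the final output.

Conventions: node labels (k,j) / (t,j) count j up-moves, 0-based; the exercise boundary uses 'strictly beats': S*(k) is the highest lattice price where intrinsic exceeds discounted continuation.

price = 11.1638
boundary = - - - 78.9147 86.6722 78.9147 86.6722
tree:
11.1638
16.0092 6.4394
22.1625 10.0260 2.9255
29.4753 15.0808 5.0825 0.8036
36.5385 21.7178 8.6073 1.6178 0.0000
42.9696 29.4753 14.0578 3.2567 0.0000 0.0000
48.8250 36.5385 21.7178 6.5560 0.0000 0.0000 0.0000
54.1563 42.9696 29.4753 13.1977 0.0000 0.0000 0.0000 0.0000

Δt=0.09329  u=1.09830  d=0.91050  q=0.50097  discount=0.99544
step 7 (expiry): payoffs max(K−S,0) = 54.1563 42.9696 29.4753 13.1977 0.0000 0.0000 0.0000 0.0000
step 6: (k=6,j=0): S=59.5650, K−S=48.8250, hold=48.3306 ⇒ V=48.8250 exercise | (k=6,j=1): S=71.8515, K−S=36.5385, hold=36.0442 ⇒ V=36.5385 exercise | (k=6,j=2): S=86.6722, K−S=21.7178, hold=21.2235 ⇒ V=21.7178 exercise | (k=6,j=3): S=104.5500, K−S=3.8400, hold=6.5560 ⇒ V=6.5560 continue | (k=6,j=4): S=126.1154, K−S=0.0000, hold=0.0000 ⇒ V=0.0000 continue | (k=6,j=5): S=152.1292, K−S=0.0000, hold=0.0000 ⇒ V=0.0000 continue | (k=6,j=6): S=183.5087, K−S=0.0000, hold=0.0000 ⇒ V=0.0000 continue  boundary S*=86.6722
step 5: (k=5,j=0): S=65.4204, K−S=42.9696, hold=42.4752 ⇒ V=42.9696 exercise | (k=5,j=1): S=78.9147, K−S=29.4753, hold=28.9810 ⇒ V=29.4753 exercise | (k=5,j=2): S=95.1923, K−S=13.1977, hold=14.0578 ⇒ V=14.0578 continue | (k=5,j=3): S=114.8276, K−S=0.0000, hold=3.2567 ⇒ V=3.2567 continue | (k=5,j=4): S=138.5129, K−S=0.0000, hold=0.0000 ⇒ V=0.0000 continue | (k=5,j=5): S=167.0839, K−S=0.0000, hold=0.0000 ⇒ V=0.0000 continue  boundary S*=78.9147
step 4: (k=4,j=0): S=71.8515, K−S=36.5385, hold=36.0442 ⇒ V=36.5385 exercise | (k=4,j=1): S=86.6722, K−S=21.7178, hold=21.6524 ⇒ V=21.7178 exercise | (k=4,j=2): S=104.5500, K−S=3.8400, hold=8.6073 ⇒ V=8.6073 continue | (k=4,j=3): S=126.1154, K−S=0.0000, hold=1.6178 ⇒ V=1.6178 continue | (k=4,j=4): S=152.1292, K−S=0.0000, hold=0.0000 ⇒ V=0.0000 continue  boundary S*=86.6722
step 3: (k=3,j=0): S=78.9147, K−S=29.4753, hold=28.9810 ⇒ V=29.4753 exercise | (k=3,j=1): S=95.1923, K−S=13.1977, hold=15.0808 ⇒ V=15.0808 continue | (k=3,j=2): S=114.8276, K−S=0.0000, hold=5.0825 ⇒ V=5.0825 continue | (k=3,j=3): S=138.5129, K−S=0.0000, hold=0.8036 ⇒ V=0.8036 continue  boundary S*=78.9147
step 2: (k=2,j=0): S=86.6722, K−S=21.7178, hold=22.1625 ⇒ V=22.1625 continue | (k=2,j=1): S=104.5500, K−S=3.8400, hold=10.0260 ⇒ V=10.0260 continue | (k=2,j=2): S=126.1154, K−S=0.0000, hold=2.9255 ⇒ V=2.9255 continue  boundary S*=-
step 1: (k=1,j=0): S=95.1923, K−S=13.1977, hold=16.0092 ⇒ V=16.0092 continue | (k=1,j=1): S=114.8276, K−S=0.0000, hold=6.4394 ⇒ V=6.4394 continue  boundary S*=-
step 0: (k=0,j=0): S=104.5500, K−S=3.8400, hold=11.1638 ⇒ V=11.1638 continue  boundary S*=-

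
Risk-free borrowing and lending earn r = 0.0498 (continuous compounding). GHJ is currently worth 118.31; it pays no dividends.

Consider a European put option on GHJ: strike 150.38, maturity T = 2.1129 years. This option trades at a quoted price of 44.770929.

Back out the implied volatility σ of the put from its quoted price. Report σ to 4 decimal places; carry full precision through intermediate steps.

sigma = 0.4952

At σ = 0.4952 the Black–Scholes value reproduces the quote:
σ√T = 0.4952·√2.1129 = 0.719814
d₁ = (ln(S/K) + (r+σ²/2)T) / (σ√T) = (ln(118.31/150.38) + (0.0498+0.4952²/2)·2.1129) / 0.719814 = (-0.239857 + 0.364288) / 0.719814 = 0.172866
d₂ = d₁ − σ√T = 0.172866 − 0.719814 = -0.546948
e^{−rT} = 0.900124
N(−d₁) = 0.431378,  N(−d₂) = 0.707793
V = K·e^{−rT}·N(−d₂) − S·N(−d₁) = 95.807314 − 51.036385 = 44.770929 (matching the quote); vega is positive throughout, so no other σ reproduces this price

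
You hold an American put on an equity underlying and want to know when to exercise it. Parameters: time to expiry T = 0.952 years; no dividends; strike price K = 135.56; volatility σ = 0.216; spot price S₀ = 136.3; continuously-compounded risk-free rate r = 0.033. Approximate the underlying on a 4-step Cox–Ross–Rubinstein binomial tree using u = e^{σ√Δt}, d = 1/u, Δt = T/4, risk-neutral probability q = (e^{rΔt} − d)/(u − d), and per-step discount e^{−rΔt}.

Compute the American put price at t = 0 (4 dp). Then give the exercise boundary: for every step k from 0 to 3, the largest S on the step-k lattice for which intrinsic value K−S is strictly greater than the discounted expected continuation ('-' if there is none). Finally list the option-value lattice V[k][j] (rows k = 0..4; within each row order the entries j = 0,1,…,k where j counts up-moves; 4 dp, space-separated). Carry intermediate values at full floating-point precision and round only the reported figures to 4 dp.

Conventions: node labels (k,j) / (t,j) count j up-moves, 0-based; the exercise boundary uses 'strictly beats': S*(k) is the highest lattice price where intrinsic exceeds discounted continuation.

price = 8.9991
boundary = - - 110.3996 122.6681
tree:
8.9991
15.3778 3.0344
25.1604 6.2545 0.0000
36.2020 12.8919 0.0000 0.0000
46.1392 25.1604 0.0000 0.0000 0.0000

params: Δt=0.23800 u=1.11113 d=0.89999 q=0.51102 e^(-rΔt)=0.99218
t_4 payoffs: 46.1392 25.1604 0.0000 0.0000 0.0000
t_3: node(3,0) S=99.3580 payoff=36.2020 vs cont=35.1414 → 36.2020 [stop]  node(3,1) S=122.6681 payoff=12.8919 vs cont=12.2066 → 12.8919 [stop]  node(3,2) S=151.4468 payoff=0.0000 vs cont=0.0000 → 0.0000 [wait]  node(3,3) S=186.9772 payoff=0.0000 vs cont=0.0000 → 0.0000 [wait]  ⇒ S*(3)=122.6681
t_2: node(2,0) S=110.3996 payoff=25.1604 vs cont=24.0999 → 25.1604 [stop]  node(2,1) S=136.3000 payoff=0.0000 vs cont=6.2545 → 6.2545 [wait]  node(2,2) S=168.2769 payoff=0.0000 vs cont=0.0000 → 0.0000 [wait]  ⇒ S*(2)=110.3996
t_1: node(1,0) S=122.6681 payoff=12.8919 vs cont=15.3778 → 15.3778 [wait]  node(1,1) S=151.4468 payoff=0.0000 vs cont=3.0344 → 3.0344 [wait]  ⇒ S*(1)=-
t_0: node(0,0) S=136.3000 payoff=0.0000 vs cont=8.9991 → 8.9991 [wait]  ⇒ S*(0)=-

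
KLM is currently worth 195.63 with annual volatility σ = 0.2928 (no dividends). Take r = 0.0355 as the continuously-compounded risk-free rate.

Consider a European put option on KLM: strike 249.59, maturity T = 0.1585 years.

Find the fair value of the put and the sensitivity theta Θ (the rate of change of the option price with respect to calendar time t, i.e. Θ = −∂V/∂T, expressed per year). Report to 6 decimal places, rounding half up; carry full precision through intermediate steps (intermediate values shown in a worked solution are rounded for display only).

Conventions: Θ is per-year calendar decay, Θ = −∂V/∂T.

σ√T = 0.2928·√0.1585 = 0.116570
d₁ = (ln(S/K) + (r+σ²/2)T) / (σ√T) = (ln(195.63/249.59) + (0.0355+0.2928²/2)·0.1585) / 0.116570 = (-0.243594 + 0.012421) / 0.116570 = -1.983135
d₂ = d₁ − σ√T = -1.983135 − 0.116570 = -2.099705
e^{−rT} = 0.994389
N(−d₁) = 0.976324,  N(−d₂) = 0.982123
Put price V = K·e^{−rT}·N(−d₂) − S·N(−d₁) = 243.752575 − 190.998228 = 52.754346
φ(d₁) = (1/√(2π))·e^{−d₁²/2} = 0.055835
Θ = −S·φ(d₁)·σ/(2√T) + r·K·e^{−rT}·N(−d₂) = −4.016706 + 8.653216 = 4.636510

price = 52.754346
Θ = 4.636510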